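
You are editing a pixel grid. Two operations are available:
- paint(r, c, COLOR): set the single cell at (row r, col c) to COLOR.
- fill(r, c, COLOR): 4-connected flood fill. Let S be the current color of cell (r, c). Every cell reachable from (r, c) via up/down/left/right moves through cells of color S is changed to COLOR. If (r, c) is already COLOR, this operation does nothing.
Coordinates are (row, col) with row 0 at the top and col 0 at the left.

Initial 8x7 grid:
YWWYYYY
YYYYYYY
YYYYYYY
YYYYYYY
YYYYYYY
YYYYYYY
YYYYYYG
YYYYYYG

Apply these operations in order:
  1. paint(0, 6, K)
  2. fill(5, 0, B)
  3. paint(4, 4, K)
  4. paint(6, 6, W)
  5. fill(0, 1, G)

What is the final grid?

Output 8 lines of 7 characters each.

After op 1 paint(0,6,K):
YWWYYYK
YYYYYYY
YYYYYYY
YYYYYYY
YYYYYYY
YYYYYYY
YYYYYYG
YYYYYYG
After op 2 fill(5,0,B) [51 cells changed]:
BWWBBBK
BBBBBBB
BBBBBBB
BBBBBBB
BBBBBBB
BBBBBBB
BBBBBBG
BBBBBBG
After op 3 paint(4,4,K):
BWWBBBK
BBBBBBB
BBBBBBB
BBBBBBB
BBBBKBB
BBBBBBB
BBBBBBG
BBBBBBG
After op 4 paint(6,6,W):
BWWBBBK
BBBBBBB
BBBBBBB
BBBBBBB
BBBBKBB
BBBBBBB
BBBBBBW
BBBBBBG
After op 5 fill(0,1,G) [2 cells changed]:
BGGBBBK
BBBBBBB
BBBBBBB
BBBBBBB
BBBBKBB
BBBBBBB
BBBBBBW
BBBBBBG

Answer: BGGBBBK
BBBBBBB
BBBBBBB
BBBBBBB
BBBBKBB
BBBBBBB
BBBBBBW
BBBBBBG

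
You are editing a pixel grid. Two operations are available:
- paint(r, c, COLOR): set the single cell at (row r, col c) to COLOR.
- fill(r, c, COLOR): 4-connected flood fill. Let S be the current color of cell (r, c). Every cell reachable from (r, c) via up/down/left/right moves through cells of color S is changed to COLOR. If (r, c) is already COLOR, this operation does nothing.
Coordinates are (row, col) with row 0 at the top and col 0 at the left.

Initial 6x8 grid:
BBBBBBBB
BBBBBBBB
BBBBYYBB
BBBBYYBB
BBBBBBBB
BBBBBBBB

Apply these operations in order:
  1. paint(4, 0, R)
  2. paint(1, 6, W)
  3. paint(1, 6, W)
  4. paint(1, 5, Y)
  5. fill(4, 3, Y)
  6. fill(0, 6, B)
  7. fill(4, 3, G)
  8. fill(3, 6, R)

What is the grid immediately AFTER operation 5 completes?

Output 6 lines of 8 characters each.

After op 1 paint(4,0,R):
BBBBBBBB
BBBBBBBB
BBBBYYBB
BBBBYYBB
RBBBBBBB
BBBBBBBB
After op 2 paint(1,6,W):
BBBBBBBB
BBBBBBWB
BBBBYYBB
BBBBYYBB
RBBBBBBB
BBBBBBBB
After op 3 paint(1,6,W):
BBBBBBBB
BBBBBBWB
BBBBYYBB
BBBBYYBB
RBBBBBBB
BBBBBBBB
After op 4 paint(1,5,Y):
BBBBBBBB
BBBBBYWB
BBBBYYBB
BBBBYYBB
RBBBBBBB
BBBBBBBB
After op 5 fill(4,3,Y) [41 cells changed]:
YYYYYYYY
YYYYYYWY
YYYYYYYY
YYYYYYYY
RYYYYYYY
YYYYYYYY

Answer: YYYYYYYY
YYYYYYWY
YYYYYYYY
YYYYYYYY
RYYYYYYY
YYYYYYYY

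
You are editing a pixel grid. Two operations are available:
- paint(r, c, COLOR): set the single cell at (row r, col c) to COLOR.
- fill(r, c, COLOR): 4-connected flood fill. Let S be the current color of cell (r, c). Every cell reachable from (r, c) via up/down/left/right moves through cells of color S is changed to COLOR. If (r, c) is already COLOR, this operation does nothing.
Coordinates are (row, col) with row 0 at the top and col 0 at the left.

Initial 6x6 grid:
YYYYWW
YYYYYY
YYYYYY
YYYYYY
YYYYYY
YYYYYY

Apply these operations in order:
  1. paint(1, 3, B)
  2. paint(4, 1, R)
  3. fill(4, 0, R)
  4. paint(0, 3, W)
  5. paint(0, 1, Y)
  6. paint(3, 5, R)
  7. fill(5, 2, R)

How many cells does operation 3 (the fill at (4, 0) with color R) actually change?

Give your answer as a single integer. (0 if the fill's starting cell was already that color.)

After op 1 paint(1,3,B):
YYYYWW
YYYBYY
YYYYYY
YYYYYY
YYYYYY
YYYYYY
After op 2 paint(4,1,R):
YYYYWW
YYYBYY
YYYYYY
YYYYYY
YRYYYY
YYYYYY
After op 3 fill(4,0,R) [32 cells changed]:
RRRRWW
RRRBRR
RRRRRR
RRRRRR
RRRRRR
RRRRRR

Answer: 32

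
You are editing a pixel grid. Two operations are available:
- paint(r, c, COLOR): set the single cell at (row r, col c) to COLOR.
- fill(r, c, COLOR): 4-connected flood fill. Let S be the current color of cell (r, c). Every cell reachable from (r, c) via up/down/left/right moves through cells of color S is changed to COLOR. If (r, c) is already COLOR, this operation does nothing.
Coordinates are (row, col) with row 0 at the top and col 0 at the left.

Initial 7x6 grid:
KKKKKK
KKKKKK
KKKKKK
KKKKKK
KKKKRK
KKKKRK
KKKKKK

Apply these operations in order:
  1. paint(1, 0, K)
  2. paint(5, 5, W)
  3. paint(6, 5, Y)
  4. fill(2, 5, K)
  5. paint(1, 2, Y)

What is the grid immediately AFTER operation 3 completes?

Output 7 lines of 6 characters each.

Answer: KKKKKK
KKKKKK
KKKKKK
KKKKKK
KKKKRK
KKKKRW
KKKKKY

Derivation:
After op 1 paint(1,0,K):
KKKKKK
KKKKKK
KKKKKK
KKKKKK
KKKKRK
KKKKRK
KKKKKK
After op 2 paint(5,5,W):
KKKKKK
KKKKKK
KKKKKK
KKKKKK
KKKKRK
KKKKRW
KKKKKK
After op 3 paint(6,5,Y):
KKKKKK
KKKKKK
KKKKKK
KKKKKK
KKKKRK
KKKKRW
KKKKKY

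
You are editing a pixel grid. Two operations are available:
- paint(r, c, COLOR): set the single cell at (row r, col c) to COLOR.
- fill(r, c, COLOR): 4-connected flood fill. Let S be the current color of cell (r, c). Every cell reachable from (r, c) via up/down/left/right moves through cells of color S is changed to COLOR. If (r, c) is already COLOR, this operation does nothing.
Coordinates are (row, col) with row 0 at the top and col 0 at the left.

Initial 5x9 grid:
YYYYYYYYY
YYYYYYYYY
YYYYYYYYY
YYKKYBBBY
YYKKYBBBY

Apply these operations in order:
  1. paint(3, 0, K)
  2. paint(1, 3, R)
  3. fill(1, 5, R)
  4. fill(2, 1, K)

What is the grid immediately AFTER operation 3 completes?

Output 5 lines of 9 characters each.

After op 1 paint(3,0,K):
YYYYYYYYY
YYYYYYYYY
YYYYYYYYY
KYKKYBBBY
YYKKYBBBY
After op 2 paint(1,3,R):
YYYYYYYYY
YYYRYYYYY
YYYYYYYYY
KYKKYBBBY
YYKKYBBBY
After op 3 fill(1,5,R) [33 cells changed]:
RRRRRRRRR
RRRRRRRRR
RRRRRRRRR
KRKKRBBBR
RRKKRBBBR

Answer: RRRRRRRRR
RRRRRRRRR
RRRRRRRRR
KRKKRBBBR
RRKKRBBBR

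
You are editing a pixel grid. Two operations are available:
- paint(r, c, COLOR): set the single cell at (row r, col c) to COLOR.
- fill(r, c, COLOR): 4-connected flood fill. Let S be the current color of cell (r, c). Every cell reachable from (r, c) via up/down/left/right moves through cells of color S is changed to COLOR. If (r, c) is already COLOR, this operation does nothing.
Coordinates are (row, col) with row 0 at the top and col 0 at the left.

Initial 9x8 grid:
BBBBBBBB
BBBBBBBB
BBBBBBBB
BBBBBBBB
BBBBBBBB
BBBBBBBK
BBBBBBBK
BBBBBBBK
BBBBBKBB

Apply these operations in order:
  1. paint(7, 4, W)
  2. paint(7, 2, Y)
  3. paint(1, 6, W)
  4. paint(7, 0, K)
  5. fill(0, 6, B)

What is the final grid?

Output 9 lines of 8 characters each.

After op 1 paint(7,4,W):
BBBBBBBB
BBBBBBBB
BBBBBBBB
BBBBBBBB
BBBBBBBB
BBBBBBBK
BBBBBBBK
BBBBWBBK
BBBBBKBB
After op 2 paint(7,2,Y):
BBBBBBBB
BBBBBBBB
BBBBBBBB
BBBBBBBB
BBBBBBBB
BBBBBBBK
BBBBBBBK
BBYBWBBK
BBBBBKBB
After op 3 paint(1,6,W):
BBBBBBBB
BBBBBBWB
BBBBBBBB
BBBBBBBB
BBBBBBBB
BBBBBBBK
BBBBBBBK
BBYBWBBK
BBBBBKBB
After op 4 paint(7,0,K):
BBBBBBBB
BBBBBBWB
BBBBBBBB
BBBBBBBB
BBBBBBBB
BBBBBBBK
BBBBBBBK
KBYBWBBK
BBBBBKBB
After op 5 fill(0,6,B) [0 cells changed]:
BBBBBBBB
BBBBBBWB
BBBBBBBB
BBBBBBBB
BBBBBBBB
BBBBBBBK
BBBBBBBK
KBYBWBBK
BBBBBKBB

Answer: BBBBBBBB
BBBBBBWB
BBBBBBBB
BBBBBBBB
BBBBBBBB
BBBBBBBK
BBBBBBBK
KBYBWBBK
BBBBBKBB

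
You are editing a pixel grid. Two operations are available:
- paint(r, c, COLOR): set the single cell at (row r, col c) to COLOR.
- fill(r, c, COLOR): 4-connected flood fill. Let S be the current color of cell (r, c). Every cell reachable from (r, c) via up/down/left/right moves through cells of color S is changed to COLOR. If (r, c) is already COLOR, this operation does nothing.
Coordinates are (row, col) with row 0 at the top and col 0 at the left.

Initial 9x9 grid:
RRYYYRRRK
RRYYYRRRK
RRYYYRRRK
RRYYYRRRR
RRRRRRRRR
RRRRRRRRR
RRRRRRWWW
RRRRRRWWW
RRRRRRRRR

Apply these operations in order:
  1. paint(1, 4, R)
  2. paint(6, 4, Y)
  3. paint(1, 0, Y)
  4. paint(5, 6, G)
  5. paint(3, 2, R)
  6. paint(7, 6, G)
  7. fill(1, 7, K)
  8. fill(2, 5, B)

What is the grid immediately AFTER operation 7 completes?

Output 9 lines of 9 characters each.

After op 1 paint(1,4,R):
RRYYYRRRK
RRYYRRRRK
RRYYYRRRK
RRYYYRRRR
RRRRRRRRR
RRRRRRRRR
RRRRRRWWW
RRRRRRWWW
RRRRRRRRR
After op 2 paint(6,4,Y):
RRYYYRRRK
RRYYRRRRK
RRYYYRRRK
RRYYYRRRR
RRRRRRRRR
RRRRRRRRR
RRRRYRWWW
RRRRRRWWW
RRRRRRRRR
After op 3 paint(1,0,Y):
RRYYYRRRK
YRYYRRRRK
RRYYYRRRK
RRYYYRRRR
RRRRRRRRR
RRRRRRRRR
RRRRYRWWW
RRRRRRWWW
RRRRRRRRR
After op 4 paint(5,6,G):
RRYYYRRRK
YRYYRRRRK
RRYYYRRRK
RRYYYRRRR
RRRRRRRRR
RRRRRRGRR
RRRRYRWWW
RRRRRRWWW
RRRRRRRRR
After op 5 paint(3,2,R):
RRYYYRRRK
YRYYRRRRK
RRYYYRRRK
RRRYYRRRR
RRRRRRRRR
RRRRRRGRR
RRRRYRWWW
RRRRRRWWW
RRRRRRRRR
After op 6 paint(7,6,G):
RRYYYRRRK
YRYYRRRRK
RRYYYRRRK
RRRYYRRRR
RRRRRRRRR
RRRRRRGRR
RRRRYRWWW
RRRRRRGWW
RRRRRRRRR
After op 7 fill(1,7,K) [59 cells changed]:
KKYYYKKKK
YKYYKKKKK
KKYYYKKKK
KKKYYKKKK
KKKKKKKKK
KKKKKKGKK
KKKKYKWWW
KKKKKKGWW
KKKKKKKKK

Answer: KKYYYKKKK
YKYYKKKKK
KKYYYKKKK
KKKYYKKKK
KKKKKKKKK
KKKKKKGKK
KKKKYKWWW
KKKKKKGWW
KKKKKKKKK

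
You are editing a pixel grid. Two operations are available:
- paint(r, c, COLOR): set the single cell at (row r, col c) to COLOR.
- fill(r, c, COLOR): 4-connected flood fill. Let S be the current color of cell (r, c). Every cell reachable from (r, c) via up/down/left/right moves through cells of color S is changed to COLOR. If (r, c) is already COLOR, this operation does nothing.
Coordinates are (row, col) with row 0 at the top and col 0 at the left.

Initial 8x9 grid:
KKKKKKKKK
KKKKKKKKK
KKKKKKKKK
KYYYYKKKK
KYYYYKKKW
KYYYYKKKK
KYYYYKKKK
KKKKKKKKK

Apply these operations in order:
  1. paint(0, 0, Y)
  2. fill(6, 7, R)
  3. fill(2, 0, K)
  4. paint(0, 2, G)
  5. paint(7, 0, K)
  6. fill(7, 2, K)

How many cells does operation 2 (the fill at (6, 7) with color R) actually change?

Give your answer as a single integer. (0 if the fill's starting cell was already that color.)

After op 1 paint(0,0,Y):
YKKKKKKKK
KKKKKKKKK
KKKKKKKKK
KYYYYKKKK
KYYYYKKKW
KYYYYKKKK
KYYYYKKKK
KKKKKKKKK
After op 2 fill(6,7,R) [54 cells changed]:
YRRRRRRRR
RRRRRRRRR
RRRRRRRRR
RYYYYRRRR
RYYYYRRRW
RYYYYRRRR
RYYYYRRRR
RRRRRRRRR

Answer: 54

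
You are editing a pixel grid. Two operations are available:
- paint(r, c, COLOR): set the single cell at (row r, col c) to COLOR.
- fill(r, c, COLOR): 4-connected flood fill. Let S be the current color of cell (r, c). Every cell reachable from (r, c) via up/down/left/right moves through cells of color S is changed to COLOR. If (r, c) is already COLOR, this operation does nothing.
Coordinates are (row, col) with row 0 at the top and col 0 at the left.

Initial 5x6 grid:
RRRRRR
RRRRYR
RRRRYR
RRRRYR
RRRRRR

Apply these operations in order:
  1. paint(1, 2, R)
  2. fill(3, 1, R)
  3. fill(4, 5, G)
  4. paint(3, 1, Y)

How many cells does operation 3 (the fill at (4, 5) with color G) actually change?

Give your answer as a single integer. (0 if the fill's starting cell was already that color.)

After op 1 paint(1,2,R):
RRRRRR
RRRRYR
RRRRYR
RRRRYR
RRRRRR
After op 2 fill(3,1,R) [0 cells changed]:
RRRRRR
RRRRYR
RRRRYR
RRRRYR
RRRRRR
After op 3 fill(4,5,G) [27 cells changed]:
GGGGGG
GGGGYG
GGGGYG
GGGGYG
GGGGGG

Answer: 27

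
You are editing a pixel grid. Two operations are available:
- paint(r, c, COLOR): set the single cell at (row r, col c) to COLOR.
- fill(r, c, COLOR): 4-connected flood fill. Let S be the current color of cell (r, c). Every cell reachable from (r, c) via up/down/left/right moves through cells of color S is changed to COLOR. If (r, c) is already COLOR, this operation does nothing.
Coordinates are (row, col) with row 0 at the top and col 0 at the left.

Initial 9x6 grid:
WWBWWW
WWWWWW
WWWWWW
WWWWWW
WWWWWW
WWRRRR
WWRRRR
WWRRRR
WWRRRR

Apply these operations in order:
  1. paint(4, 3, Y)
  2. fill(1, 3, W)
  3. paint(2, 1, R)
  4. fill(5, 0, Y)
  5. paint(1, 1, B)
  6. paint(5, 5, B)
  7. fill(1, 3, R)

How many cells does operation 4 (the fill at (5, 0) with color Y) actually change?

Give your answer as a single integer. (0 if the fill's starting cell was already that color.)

After op 1 paint(4,3,Y):
WWBWWW
WWWWWW
WWWWWW
WWWWWW
WWWYWW
WWRRRR
WWRRRR
WWRRRR
WWRRRR
After op 2 fill(1,3,W) [0 cells changed]:
WWBWWW
WWWWWW
WWWWWW
WWWWWW
WWWYWW
WWRRRR
WWRRRR
WWRRRR
WWRRRR
After op 3 paint(2,1,R):
WWBWWW
WWWWWW
WRWWWW
WWWWWW
WWWYWW
WWRRRR
WWRRRR
WWRRRR
WWRRRR
After op 4 fill(5,0,Y) [35 cells changed]:
YYBYYY
YYYYYY
YRYYYY
YYYYYY
YYYYYY
YYRRRR
YYRRRR
YYRRRR
YYRRRR

Answer: 35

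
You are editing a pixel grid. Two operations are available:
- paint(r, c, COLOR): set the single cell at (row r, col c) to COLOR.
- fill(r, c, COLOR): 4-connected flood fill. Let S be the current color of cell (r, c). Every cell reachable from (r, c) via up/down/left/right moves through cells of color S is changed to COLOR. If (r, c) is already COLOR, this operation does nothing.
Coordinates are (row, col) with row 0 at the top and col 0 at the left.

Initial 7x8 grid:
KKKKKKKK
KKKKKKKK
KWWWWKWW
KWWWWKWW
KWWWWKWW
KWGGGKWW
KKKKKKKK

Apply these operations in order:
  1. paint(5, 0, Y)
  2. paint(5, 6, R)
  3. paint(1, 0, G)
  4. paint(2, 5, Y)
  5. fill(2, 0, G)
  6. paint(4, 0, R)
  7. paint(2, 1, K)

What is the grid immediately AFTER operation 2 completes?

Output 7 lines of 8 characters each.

Answer: KKKKKKKK
KKKKKKKK
KWWWWKWW
KWWWWKWW
KWWWWKWW
YWGGGKRW
KKKKKKKK

Derivation:
After op 1 paint(5,0,Y):
KKKKKKKK
KKKKKKKK
KWWWWKWW
KWWWWKWW
KWWWWKWW
YWGGGKWW
KKKKKKKK
After op 2 paint(5,6,R):
KKKKKKKK
KKKKKKKK
KWWWWKWW
KWWWWKWW
KWWWWKWW
YWGGGKRW
KKKKKKKK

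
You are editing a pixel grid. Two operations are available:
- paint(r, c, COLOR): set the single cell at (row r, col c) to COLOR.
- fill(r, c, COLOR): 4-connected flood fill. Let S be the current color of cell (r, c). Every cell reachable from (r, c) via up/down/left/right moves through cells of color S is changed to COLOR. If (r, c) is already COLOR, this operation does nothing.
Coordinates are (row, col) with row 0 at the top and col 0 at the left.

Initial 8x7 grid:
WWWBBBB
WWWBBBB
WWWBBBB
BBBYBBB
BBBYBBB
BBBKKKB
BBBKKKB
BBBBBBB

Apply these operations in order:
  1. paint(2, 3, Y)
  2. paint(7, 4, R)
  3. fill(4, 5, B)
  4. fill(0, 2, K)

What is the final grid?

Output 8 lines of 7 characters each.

After op 1 paint(2,3,Y):
WWWBBBB
WWWBBBB
WWWYBBB
BBBYBBB
BBBYBBB
BBBKKKB
BBBKKKB
BBBBBBB
After op 2 paint(7,4,R):
WWWBBBB
WWWBBBB
WWWYBBB
BBBYBBB
BBBYBBB
BBBKKKB
BBBKKKB
BBBBRBB
After op 3 fill(4,5,B) [0 cells changed]:
WWWBBBB
WWWBBBB
WWWYBBB
BBBYBBB
BBBYBBB
BBBKKKB
BBBKKKB
BBBBRBB
After op 4 fill(0,2,K) [9 cells changed]:
KKKBBBB
KKKBBBB
KKKYBBB
BBBYBBB
BBBYBBB
BBBKKKB
BBBKKKB
BBBBRBB

Answer: KKKBBBB
KKKBBBB
KKKYBBB
BBBYBBB
BBBYBBB
BBBKKKB
BBBKKKB
BBBBRBB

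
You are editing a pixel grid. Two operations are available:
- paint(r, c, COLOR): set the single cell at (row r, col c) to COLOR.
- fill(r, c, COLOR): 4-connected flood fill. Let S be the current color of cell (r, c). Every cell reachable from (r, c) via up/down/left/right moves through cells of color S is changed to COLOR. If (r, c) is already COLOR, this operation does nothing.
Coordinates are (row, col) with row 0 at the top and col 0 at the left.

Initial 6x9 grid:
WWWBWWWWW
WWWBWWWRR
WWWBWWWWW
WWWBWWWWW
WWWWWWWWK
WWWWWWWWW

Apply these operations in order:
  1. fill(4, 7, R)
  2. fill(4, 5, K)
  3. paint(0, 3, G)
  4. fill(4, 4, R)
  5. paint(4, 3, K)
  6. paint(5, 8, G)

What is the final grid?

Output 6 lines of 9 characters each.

Answer: RRRGRRRRR
RRRBRRRRR
RRRBRRRRR
RRRBRRRRR
RRRKRRRRR
RRRRRRRRG

Derivation:
After op 1 fill(4,7,R) [47 cells changed]:
RRRBRRRRR
RRRBRRRRR
RRRBRRRRR
RRRBRRRRR
RRRRRRRRK
RRRRRRRRR
After op 2 fill(4,5,K) [49 cells changed]:
KKKBKKKKK
KKKBKKKKK
KKKBKKKKK
KKKBKKKKK
KKKKKKKKK
KKKKKKKKK
After op 3 paint(0,3,G):
KKKGKKKKK
KKKBKKKKK
KKKBKKKKK
KKKBKKKKK
KKKKKKKKK
KKKKKKKKK
After op 4 fill(4,4,R) [50 cells changed]:
RRRGRRRRR
RRRBRRRRR
RRRBRRRRR
RRRBRRRRR
RRRRRRRRR
RRRRRRRRR
After op 5 paint(4,3,K):
RRRGRRRRR
RRRBRRRRR
RRRBRRRRR
RRRBRRRRR
RRRKRRRRR
RRRRRRRRR
After op 6 paint(5,8,G):
RRRGRRRRR
RRRBRRRRR
RRRBRRRRR
RRRBRRRRR
RRRKRRRRR
RRRRRRRRG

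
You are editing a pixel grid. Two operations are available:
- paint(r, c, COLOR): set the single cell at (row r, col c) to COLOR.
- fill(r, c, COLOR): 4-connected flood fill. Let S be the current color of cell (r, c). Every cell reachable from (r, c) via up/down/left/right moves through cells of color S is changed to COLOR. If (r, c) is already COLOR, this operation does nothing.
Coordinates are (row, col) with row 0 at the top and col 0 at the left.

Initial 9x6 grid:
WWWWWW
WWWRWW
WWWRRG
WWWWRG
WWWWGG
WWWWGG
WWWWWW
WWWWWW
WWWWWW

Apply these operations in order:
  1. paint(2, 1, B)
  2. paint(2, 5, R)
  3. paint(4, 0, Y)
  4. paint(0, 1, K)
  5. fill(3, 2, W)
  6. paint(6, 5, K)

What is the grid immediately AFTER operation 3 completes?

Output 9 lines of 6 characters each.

After op 1 paint(2,1,B):
WWWWWW
WWWRWW
WBWRRG
WWWWRG
WWWWGG
WWWWGG
WWWWWW
WWWWWW
WWWWWW
After op 2 paint(2,5,R):
WWWWWW
WWWRWW
WBWRRR
WWWWRG
WWWWGG
WWWWGG
WWWWWW
WWWWWW
WWWWWW
After op 3 paint(4,0,Y):
WWWWWW
WWWRWW
WBWRRR
WWWWRG
YWWWGG
WWWWGG
WWWWWW
WWWWWW
WWWWWW

Answer: WWWWWW
WWWRWW
WBWRRR
WWWWRG
YWWWGG
WWWWGG
WWWWWW
WWWWWW
WWWWWW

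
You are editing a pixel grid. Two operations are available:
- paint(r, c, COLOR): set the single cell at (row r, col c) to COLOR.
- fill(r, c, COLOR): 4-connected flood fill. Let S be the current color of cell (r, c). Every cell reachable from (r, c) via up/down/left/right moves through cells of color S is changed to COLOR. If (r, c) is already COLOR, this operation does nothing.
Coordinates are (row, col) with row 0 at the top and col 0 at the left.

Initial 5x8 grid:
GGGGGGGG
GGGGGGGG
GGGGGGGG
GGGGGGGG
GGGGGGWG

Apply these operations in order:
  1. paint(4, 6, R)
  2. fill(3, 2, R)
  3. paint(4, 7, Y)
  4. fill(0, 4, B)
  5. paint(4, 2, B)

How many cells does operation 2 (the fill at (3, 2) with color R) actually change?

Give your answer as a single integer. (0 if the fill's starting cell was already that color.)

After op 1 paint(4,6,R):
GGGGGGGG
GGGGGGGG
GGGGGGGG
GGGGGGGG
GGGGGGRG
After op 2 fill(3,2,R) [39 cells changed]:
RRRRRRRR
RRRRRRRR
RRRRRRRR
RRRRRRRR
RRRRRRRR

Answer: 39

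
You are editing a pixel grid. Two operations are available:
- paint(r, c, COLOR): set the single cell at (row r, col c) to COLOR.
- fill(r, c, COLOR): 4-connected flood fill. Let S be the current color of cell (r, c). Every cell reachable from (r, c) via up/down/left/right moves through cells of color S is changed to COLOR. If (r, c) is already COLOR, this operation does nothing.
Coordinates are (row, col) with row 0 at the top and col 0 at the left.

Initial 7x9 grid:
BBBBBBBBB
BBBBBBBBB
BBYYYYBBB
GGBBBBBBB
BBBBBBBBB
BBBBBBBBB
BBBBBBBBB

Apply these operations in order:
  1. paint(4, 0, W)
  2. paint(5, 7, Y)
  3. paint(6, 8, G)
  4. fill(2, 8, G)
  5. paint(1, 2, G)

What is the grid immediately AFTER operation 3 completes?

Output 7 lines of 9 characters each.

Answer: BBBBBBBBB
BBBBBBBBB
BBYYYYBBB
GGBBBBBBB
WBBBBBBBB
BBBBBBBYB
BBBBBBBBG

Derivation:
After op 1 paint(4,0,W):
BBBBBBBBB
BBBBBBBBB
BBYYYYBBB
GGBBBBBBB
WBBBBBBBB
BBBBBBBBB
BBBBBBBBB
After op 2 paint(5,7,Y):
BBBBBBBBB
BBBBBBBBB
BBYYYYBBB
GGBBBBBBB
WBBBBBBBB
BBBBBBBYB
BBBBBBBBB
After op 3 paint(6,8,G):
BBBBBBBBB
BBBBBBBBB
BBYYYYBBB
GGBBBBBBB
WBBBBBBBB
BBBBBBBYB
BBBBBBBBG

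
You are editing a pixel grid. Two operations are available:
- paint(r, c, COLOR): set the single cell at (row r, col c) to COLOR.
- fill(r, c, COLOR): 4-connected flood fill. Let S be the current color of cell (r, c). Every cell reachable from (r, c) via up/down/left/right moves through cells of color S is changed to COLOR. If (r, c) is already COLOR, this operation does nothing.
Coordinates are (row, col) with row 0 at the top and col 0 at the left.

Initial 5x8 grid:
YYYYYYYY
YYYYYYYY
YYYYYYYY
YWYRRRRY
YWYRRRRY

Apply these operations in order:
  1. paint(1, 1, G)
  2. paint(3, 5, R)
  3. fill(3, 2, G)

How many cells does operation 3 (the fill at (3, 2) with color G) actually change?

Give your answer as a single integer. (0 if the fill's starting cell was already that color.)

Answer: 29

Derivation:
After op 1 paint(1,1,G):
YYYYYYYY
YGYYYYYY
YYYYYYYY
YWYRRRRY
YWYRRRRY
After op 2 paint(3,5,R):
YYYYYYYY
YGYYYYYY
YYYYYYYY
YWYRRRRY
YWYRRRRY
After op 3 fill(3,2,G) [29 cells changed]:
GGGGGGGG
GGGGGGGG
GGGGGGGG
GWGRRRRG
GWGRRRRG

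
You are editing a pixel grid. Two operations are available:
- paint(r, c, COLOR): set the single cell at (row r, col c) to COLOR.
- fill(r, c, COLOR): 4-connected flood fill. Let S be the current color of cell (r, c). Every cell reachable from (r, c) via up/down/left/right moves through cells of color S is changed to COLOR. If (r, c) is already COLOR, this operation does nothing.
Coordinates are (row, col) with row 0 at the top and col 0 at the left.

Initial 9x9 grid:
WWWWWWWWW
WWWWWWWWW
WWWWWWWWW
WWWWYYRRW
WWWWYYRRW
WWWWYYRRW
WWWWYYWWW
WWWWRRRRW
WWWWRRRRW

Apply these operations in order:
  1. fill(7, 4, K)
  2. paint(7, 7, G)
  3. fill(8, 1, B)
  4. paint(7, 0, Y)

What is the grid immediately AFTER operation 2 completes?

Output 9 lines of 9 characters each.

After op 1 fill(7,4,K) [8 cells changed]:
WWWWWWWWW
WWWWWWWWW
WWWWWWWWW
WWWWYYRRW
WWWWYYRRW
WWWWYYRRW
WWWWYYWWW
WWWWKKKKW
WWWWKKKKW
After op 2 paint(7,7,G):
WWWWWWWWW
WWWWWWWWW
WWWWWWWWW
WWWWYYRRW
WWWWYYRRW
WWWWYYRRW
WWWWYYWWW
WWWWKKKGW
WWWWKKKKW

Answer: WWWWWWWWW
WWWWWWWWW
WWWWWWWWW
WWWWYYRRW
WWWWYYRRW
WWWWYYRRW
WWWWYYWWW
WWWWKKKGW
WWWWKKKKW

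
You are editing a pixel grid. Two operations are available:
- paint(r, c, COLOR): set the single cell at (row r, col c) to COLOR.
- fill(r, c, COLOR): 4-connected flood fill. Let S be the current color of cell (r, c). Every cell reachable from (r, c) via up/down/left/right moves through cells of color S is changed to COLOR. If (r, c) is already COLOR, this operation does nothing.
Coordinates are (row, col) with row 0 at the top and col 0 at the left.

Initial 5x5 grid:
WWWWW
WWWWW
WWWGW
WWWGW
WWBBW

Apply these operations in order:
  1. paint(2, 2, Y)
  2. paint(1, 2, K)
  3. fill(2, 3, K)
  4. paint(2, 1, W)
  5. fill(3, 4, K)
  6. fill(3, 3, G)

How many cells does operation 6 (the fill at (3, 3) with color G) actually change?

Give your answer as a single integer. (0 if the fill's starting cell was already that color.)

After op 1 paint(2,2,Y):
WWWWW
WWWWW
WWYGW
WWWGW
WWBBW
After op 2 paint(1,2,K):
WWWWW
WWKWW
WWYGW
WWWGW
WWBBW
After op 3 fill(2,3,K) [2 cells changed]:
WWWWW
WWKWW
WWYKW
WWWKW
WWBBW
After op 4 paint(2,1,W):
WWWWW
WWKWW
WWYKW
WWWKW
WWBBW
After op 5 fill(3,4,K) [19 cells changed]:
KKKKK
KKKKK
KKYKK
KKKKK
KKBBK
After op 6 fill(3,3,G) [22 cells changed]:
GGGGG
GGGGG
GGYGG
GGGGG
GGBBG

Answer: 22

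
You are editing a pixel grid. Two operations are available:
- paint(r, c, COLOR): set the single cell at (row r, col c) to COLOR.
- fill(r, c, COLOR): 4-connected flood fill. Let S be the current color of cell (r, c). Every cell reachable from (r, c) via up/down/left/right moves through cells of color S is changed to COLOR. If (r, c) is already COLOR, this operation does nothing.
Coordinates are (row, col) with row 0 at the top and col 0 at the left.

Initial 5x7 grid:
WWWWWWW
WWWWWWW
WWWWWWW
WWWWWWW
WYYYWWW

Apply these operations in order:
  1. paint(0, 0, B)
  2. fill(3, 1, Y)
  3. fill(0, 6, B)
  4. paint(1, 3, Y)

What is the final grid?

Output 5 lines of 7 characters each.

After op 1 paint(0,0,B):
BWWWWWW
WWWWWWW
WWWWWWW
WWWWWWW
WYYYWWW
After op 2 fill(3,1,Y) [31 cells changed]:
BYYYYYY
YYYYYYY
YYYYYYY
YYYYYYY
YYYYYYY
After op 3 fill(0,6,B) [34 cells changed]:
BBBBBBB
BBBBBBB
BBBBBBB
BBBBBBB
BBBBBBB
After op 4 paint(1,3,Y):
BBBBBBB
BBBYBBB
BBBBBBB
BBBBBBB
BBBBBBB

Answer: BBBBBBB
BBBYBBB
BBBBBBB
BBBBBBB
BBBBBBB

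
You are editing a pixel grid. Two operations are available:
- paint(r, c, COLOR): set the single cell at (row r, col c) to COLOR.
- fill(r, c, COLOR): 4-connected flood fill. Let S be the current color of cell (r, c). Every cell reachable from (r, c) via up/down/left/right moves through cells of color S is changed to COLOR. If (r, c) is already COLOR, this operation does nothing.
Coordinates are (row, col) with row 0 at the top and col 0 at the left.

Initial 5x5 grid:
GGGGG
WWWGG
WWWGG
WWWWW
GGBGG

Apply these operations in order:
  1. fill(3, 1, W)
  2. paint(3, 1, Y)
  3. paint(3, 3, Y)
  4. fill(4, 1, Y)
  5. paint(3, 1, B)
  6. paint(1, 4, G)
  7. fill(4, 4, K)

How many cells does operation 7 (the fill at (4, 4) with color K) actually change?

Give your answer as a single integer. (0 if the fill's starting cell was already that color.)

Answer: 2

Derivation:
After op 1 fill(3,1,W) [0 cells changed]:
GGGGG
WWWGG
WWWGG
WWWWW
GGBGG
After op 2 paint(3,1,Y):
GGGGG
WWWGG
WWWGG
WYWWW
GGBGG
After op 3 paint(3,3,Y):
GGGGG
WWWGG
WWWGG
WYWYW
GGBGG
After op 4 fill(4,1,Y) [2 cells changed]:
GGGGG
WWWGG
WWWGG
WYWYW
YYBGG
After op 5 paint(3,1,B):
GGGGG
WWWGG
WWWGG
WBWYW
YYBGG
After op 6 paint(1,4,G):
GGGGG
WWWGG
WWWGG
WBWYW
YYBGG
After op 7 fill(4,4,K) [2 cells changed]:
GGGGG
WWWGG
WWWGG
WBWYW
YYBKK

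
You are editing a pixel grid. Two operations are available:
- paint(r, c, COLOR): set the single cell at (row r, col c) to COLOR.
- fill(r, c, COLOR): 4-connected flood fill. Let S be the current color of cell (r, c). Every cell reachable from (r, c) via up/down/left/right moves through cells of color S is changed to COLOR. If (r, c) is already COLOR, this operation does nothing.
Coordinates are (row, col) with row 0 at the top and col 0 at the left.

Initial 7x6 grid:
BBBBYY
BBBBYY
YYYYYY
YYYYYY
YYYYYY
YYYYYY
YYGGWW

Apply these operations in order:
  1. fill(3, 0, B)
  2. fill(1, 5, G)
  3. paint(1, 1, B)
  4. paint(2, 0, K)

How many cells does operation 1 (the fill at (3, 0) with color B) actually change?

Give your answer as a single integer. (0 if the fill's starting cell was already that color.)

Answer: 30

Derivation:
After op 1 fill(3,0,B) [30 cells changed]:
BBBBBB
BBBBBB
BBBBBB
BBBBBB
BBBBBB
BBBBBB
BBGGWW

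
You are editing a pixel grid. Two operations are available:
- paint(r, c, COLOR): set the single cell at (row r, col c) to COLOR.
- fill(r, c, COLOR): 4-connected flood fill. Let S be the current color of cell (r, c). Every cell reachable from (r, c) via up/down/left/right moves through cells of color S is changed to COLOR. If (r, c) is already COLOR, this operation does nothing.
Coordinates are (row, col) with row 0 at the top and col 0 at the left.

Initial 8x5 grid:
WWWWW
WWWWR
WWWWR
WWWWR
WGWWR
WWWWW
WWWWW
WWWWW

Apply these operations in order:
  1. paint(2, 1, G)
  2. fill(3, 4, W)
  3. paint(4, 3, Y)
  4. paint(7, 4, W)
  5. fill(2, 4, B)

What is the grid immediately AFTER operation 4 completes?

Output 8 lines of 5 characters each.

After op 1 paint(2,1,G):
WWWWW
WWWWR
WGWWR
WWWWR
WGWWR
WWWWW
WWWWW
WWWWW
After op 2 fill(3,4,W) [4 cells changed]:
WWWWW
WWWWW
WGWWW
WWWWW
WGWWW
WWWWW
WWWWW
WWWWW
After op 3 paint(4,3,Y):
WWWWW
WWWWW
WGWWW
WWWWW
WGWYW
WWWWW
WWWWW
WWWWW
After op 4 paint(7,4,W):
WWWWW
WWWWW
WGWWW
WWWWW
WGWYW
WWWWW
WWWWW
WWWWW

Answer: WWWWW
WWWWW
WGWWW
WWWWW
WGWYW
WWWWW
WWWWW
WWWWW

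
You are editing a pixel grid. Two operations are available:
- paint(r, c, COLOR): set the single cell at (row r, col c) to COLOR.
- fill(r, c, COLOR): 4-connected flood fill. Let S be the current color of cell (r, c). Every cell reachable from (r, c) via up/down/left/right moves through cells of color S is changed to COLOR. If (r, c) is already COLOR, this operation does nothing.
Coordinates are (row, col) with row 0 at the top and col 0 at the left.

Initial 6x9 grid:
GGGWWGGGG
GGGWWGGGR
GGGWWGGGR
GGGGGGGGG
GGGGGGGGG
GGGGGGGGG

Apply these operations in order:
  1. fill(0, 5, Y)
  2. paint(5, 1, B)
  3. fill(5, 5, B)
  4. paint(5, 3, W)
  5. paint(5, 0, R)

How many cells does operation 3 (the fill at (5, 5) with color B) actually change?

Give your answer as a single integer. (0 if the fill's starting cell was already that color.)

After op 1 fill(0,5,Y) [46 cells changed]:
YYYWWYYYY
YYYWWYYYR
YYYWWYYYR
YYYYYYYYY
YYYYYYYYY
YYYYYYYYY
After op 2 paint(5,1,B):
YYYWWYYYY
YYYWWYYYR
YYYWWYYYR
YYYYYYYYY
YYYYYYYYY
YBYYYYYYY
After op 3 fill(5,5,B) [45 cells changed]:
BBBWWBBBB
BBBWWBBBR
BBBWWBBBR
BBBBBBBBB
BBBBBBBBB
BBBBBBBBB

Answer: 45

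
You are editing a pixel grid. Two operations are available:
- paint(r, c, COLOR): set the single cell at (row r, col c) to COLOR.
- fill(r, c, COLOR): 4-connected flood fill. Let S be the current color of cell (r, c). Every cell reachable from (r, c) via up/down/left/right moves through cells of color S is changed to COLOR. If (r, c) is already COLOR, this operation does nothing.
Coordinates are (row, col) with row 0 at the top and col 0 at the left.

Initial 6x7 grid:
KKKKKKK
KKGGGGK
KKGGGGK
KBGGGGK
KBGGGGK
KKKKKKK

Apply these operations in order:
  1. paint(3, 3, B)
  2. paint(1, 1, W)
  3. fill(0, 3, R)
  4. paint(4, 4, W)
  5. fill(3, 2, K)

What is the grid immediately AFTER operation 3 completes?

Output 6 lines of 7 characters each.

Answer: RRRRRRR
RWGGGGR
RRGGGGR
RBGBGGR
RBGGGGR
RRRRRRR

Derivation:
After op 1 paint(3,3,B):
KKKKKKK
KKGGGGK
KKGGGGK
KBGBGGK
KBGGGGK
KKKKKKK
After op 2 paint(1,1,W):
KKKKKKK
KWGGGGK
KKGGGGK
KBGBGGK
KBGGGGK
KKKKKKK
After op 3 fill(0,3,R) [23 cells changed]:
RRRRRRR
RWGGGGR
RRGGGGR
RBGBGGR
RBGGGGR
RRRRRRR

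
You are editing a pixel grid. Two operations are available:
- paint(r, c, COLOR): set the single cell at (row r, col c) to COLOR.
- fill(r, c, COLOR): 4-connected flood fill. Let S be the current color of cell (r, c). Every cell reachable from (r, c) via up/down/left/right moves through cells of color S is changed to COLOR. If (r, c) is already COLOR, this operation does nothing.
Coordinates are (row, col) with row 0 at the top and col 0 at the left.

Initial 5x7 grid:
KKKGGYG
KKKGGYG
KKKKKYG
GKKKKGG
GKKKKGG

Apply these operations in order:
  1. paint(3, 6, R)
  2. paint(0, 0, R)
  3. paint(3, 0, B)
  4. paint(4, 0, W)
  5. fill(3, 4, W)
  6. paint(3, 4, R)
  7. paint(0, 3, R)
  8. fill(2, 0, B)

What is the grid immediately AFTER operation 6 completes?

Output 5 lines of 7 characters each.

Answer: RWWGGYG
WWWGGYG
WWWWWYG
BWWWRGR
WWWWWGG

Derivation:
After op 1 paint(3,6,R):
KKKGGYG
KKKGGYG
KKKKKYG
GKKKKGR
GKKKKGG
After op 2 paint(0,0,R):
RKKGGYG
KKKGGYG
KKKKKYG
GKKKKGR
GKKKKGG
After op 3 paint(3,0,B):
RKKGGYG
KKKGGYG
KKKKKYG
BKKKKGR
GKKKKGG
After op 4 paint(4,0,W):
RKKGGYG
KKKGGYG
KKKKKYG
BKKKKGR
WKKKKGG
After op 5 fill(3,4,W) [18 cells changed]:
RWWGGYG
WWWGGYG
WWWWWYG
BWWWWGR
WWWWWGG
After op 6 paint(3,4,R):
RWWGGYG
WWWGGYG
WWWWWYG
BWWWRGR
WWWWWGG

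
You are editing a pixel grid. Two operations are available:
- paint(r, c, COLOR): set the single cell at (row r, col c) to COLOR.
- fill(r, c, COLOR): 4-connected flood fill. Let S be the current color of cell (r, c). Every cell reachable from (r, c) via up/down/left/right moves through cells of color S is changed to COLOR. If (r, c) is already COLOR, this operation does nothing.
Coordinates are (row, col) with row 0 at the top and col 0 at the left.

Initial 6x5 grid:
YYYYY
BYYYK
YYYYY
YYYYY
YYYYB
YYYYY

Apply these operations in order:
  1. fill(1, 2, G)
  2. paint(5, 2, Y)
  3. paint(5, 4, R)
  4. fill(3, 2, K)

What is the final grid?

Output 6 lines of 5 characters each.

Answer: KKKKK
BKKKK
KKKKK
KKKKK
KKKKB
KKYKR

Derivation:
After op 1 fill(1,2,G) [27 cells changed]:
GGGGG
BGGGK
GGGGG
GGGGG
GGGGB
GGGGG
After op 2 paint(5,2,Y):
GGGGG
BGGGK
GGGGG
GGGGG
GGGGB
GGYGG
After op 3 paint(5,4,R):
GGGGG
BGGGK
GGGGG
GGGGG
GGGGB
GGYGR
After op 4 fill(3,2,K) [25 cells changed]:
KKKKK
BKKKK
KKKKK
KKKKK
KKKKB
KKYKR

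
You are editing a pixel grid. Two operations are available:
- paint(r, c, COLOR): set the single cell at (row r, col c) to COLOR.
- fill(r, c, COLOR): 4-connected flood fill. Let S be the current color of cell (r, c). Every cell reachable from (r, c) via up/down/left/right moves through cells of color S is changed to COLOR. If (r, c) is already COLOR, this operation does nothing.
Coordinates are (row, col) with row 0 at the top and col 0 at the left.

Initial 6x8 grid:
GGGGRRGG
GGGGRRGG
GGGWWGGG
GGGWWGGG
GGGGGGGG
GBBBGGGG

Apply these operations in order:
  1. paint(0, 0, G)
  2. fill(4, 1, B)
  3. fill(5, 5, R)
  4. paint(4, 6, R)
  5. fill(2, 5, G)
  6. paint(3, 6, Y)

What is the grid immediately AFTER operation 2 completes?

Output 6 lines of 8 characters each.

Answer: BBBBRRBB
BBBBRRBB
BBBWWBBB
BBBWWBBB
BBBBBBBB
BBBBBBBB

Derivation:
After op 1 paint(0,0,G):
GGGGRRGG
GGGGRRGG
GGGWWGGG
GGGWWGGG
GGGGGGGG
GBBBGGGG
After op 2 fill(4,1,B) [37 cells changed]:
BBBBRRBB
BBBBRRBB
BBBWWBBB
BBBWWBBB
BBBBBBBB
BBBBBBBB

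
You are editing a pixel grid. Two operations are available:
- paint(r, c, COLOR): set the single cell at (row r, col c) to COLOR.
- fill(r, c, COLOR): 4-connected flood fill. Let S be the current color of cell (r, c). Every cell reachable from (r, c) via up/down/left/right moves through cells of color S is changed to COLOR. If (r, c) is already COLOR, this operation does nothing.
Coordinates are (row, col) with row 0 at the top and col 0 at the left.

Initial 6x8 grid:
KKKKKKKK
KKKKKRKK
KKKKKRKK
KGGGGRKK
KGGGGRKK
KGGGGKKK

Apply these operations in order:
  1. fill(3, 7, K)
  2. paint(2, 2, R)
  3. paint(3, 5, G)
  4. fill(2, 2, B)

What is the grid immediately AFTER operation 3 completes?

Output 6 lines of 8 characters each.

After op 1 fill(3,7,K) [0 cells changed]:
KKKKKKKK
KKKKKRKK
KKKKKRKK
KGGGGRKK
KGGGGRKK
KGGGGKKK
After op 2 paint(2,2,R):
KKKKKKKK
KKKKKRKK
KKRKKRKK
KGGGGRKK
KGGGGRKK
KGGGGKKK
After op 3 paint(3,5,G):
KKKKKKKK
KKKKKRKK
KKRKKRKK
KGGGGGKK
KGGGGRKK
KGGGGKKK

Answer: KKKKKKKK
KKKKKRKK
KKRKKRKK
KGGGGGKK
KGGGGRKK
KGGGGKKK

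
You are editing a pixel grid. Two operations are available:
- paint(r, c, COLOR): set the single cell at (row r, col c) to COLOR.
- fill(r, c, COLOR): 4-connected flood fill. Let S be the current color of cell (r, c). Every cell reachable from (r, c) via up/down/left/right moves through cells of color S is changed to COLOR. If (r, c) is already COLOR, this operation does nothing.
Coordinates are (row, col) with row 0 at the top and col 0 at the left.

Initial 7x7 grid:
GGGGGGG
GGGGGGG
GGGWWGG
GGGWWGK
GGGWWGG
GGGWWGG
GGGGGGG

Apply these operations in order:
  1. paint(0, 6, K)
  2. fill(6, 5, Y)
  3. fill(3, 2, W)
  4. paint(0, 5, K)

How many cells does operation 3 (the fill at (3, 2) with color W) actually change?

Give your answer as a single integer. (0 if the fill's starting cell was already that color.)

Answer: 39

Derivation:
After op 1 paint(0,6,K):
GGGGGGK
GGGGGGG
GGGWWGG
GGGWWGK
GGGWWGG
GGGWWGG
GGGGGGG
After op 2 fill(6,5,Y) [39 cells changed]:
YYYYYYK
YYYYYYY
YYYWWYY
YYYWWYK
YYYWWYY
YYYWWYY
YYYYYYY
After op 3 fill(3,2,W) [39 cells changed]:
WWWWWWK
WWWWWWW
WWWWWWW
WWWWWWK
WWWWWWW
WWWWWWW
WWWWWWW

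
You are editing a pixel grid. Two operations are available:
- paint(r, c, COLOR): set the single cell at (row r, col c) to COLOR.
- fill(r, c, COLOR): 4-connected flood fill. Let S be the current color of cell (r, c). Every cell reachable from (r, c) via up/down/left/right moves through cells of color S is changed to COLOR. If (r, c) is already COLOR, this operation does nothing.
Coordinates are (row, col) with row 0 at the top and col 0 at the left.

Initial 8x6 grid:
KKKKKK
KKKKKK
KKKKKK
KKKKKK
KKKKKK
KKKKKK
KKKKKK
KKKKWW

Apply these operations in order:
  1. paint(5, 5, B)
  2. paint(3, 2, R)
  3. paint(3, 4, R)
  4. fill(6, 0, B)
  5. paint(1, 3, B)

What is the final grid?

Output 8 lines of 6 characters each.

Answer: BBBBBB
BBBBBB
BBBBBB
BBRBRB
BBBBBB
BBBBBB
BBBBBB
BBBBWW

Derivation:
After op 1 paint(5,5,B):
KKKKKK
KKKKKK
KKKKKK
KKKKKK
KKKKKK
KKKKKB
KKKKKK
KKKKWW
After op 2 paint(3,2,R):
KKKKKK
KKKKKK
KKKKKK
KKRKKK
KKKKKK
KKKKKB
KKKKKK
KKKKWW
After op 3 paint(3,4,R):
KKKKKK
KKKKKK
KKKKKK
KKRKRK
KKKKKK
KKKKKB
KKKKKK
KKKKWW
After op 4 fill(6,0,B) [43 cells changed]:
BBBBBB
BBBBBB
BBBBBB
BBRBRB
BBBBBB
BBBBBB
BBBBBB
BBBBWW
After op 5 paint(1,3,B):
BBBBBB
BBBBBB
BBBBBB
BBRBRB
BBBBBB
BBBBBB
BBBBBB
BBBBWW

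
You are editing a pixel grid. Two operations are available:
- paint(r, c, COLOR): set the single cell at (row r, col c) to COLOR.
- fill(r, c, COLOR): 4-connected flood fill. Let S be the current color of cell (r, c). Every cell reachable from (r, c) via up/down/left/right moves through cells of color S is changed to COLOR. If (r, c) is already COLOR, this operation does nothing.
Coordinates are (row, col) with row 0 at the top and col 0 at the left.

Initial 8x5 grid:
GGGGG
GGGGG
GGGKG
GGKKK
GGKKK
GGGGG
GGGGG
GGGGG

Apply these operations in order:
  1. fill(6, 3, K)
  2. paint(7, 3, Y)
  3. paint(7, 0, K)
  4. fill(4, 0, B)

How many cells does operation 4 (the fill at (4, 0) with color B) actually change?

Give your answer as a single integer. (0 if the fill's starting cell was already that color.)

After op 1 fill(6,3,K) [33 cells changed]:
KKKKK
KKKKK
KKKKK
KKKKK
KKKKK
KKKKK
KKKKK
KKKKK
After op 2 paint(7,3,Y):
KKKKK
KKKKK
KKKKK
KKKKK
KKKKK
KKKKK
KKKKK
KKKYK
After op 3 paint(7,0,K):
KKKKK
KKKKK
KKKKK
KKKKK
KKKKK
KKKKK
KKKKK
KKKYK
After op 4 fill(4,0,B) [39 cells changed]:
BBBBB
BBBBB
BBBBB
BBBBB
BBBBB
BBBBB
BBBBB
BBBYB

Answer: 39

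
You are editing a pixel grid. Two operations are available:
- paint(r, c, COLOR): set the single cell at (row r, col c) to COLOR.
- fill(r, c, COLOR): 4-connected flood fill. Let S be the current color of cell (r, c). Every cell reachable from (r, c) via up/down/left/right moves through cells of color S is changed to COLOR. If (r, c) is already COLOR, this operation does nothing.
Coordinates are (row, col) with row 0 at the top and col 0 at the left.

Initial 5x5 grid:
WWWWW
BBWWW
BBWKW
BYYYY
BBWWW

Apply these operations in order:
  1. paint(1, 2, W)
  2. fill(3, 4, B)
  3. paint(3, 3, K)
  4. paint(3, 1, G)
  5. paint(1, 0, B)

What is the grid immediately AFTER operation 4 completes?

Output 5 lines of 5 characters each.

After op 1 paint(1,2,W):
WWWWW
BBWWW
BBWKW
BYYYY
BBWWW
After op 2 fill(3,4,B) [4 cells changed]:
WWWWW
BBWWW
BBWKW
BBBBB
BBWWW
After op 3 paint(3,3,K):
WWWWW
BBWWW
BBWKW
BBBKB
BBWWW
After op 4 paint(3,1,G):
WWWWW
BBWWW
BBWKW
BGBKB
BBWWW

Answer: WWWWW
BBWWW
BBWKW
BGBKB
BBWWW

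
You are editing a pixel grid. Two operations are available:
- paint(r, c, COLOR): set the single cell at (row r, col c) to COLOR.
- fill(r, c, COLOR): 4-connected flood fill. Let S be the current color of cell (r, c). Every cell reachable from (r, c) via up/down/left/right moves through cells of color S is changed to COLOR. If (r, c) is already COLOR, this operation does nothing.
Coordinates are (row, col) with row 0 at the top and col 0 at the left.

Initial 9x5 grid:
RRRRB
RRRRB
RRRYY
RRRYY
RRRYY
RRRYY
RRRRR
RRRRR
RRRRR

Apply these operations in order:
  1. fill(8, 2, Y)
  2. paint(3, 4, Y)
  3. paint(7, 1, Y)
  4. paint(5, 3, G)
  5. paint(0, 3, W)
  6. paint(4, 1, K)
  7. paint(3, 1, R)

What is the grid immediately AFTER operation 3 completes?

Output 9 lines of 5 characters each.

After op 1 fill(8,2,Y) [35 cells changed]:
YYYYB
YYYYB
YYYYY
YYYYY
YYYYY
YYYYY
YYYYY
YYYYY
YYYYY
After op 2 paint(3,4,Y):
YYYYB
YYYYB
YYYYY
YYYYY
YYYYY
YYYYY
YYYYY
YYYYY
YYYYY
After op 3 paint(7,1,Y):
YYYYB
YYYYB
YYYYY
YYYYY
YYYYY
YYYYY
YYYYY
YYYYY
YYYYY

Answer: YYYYB
YYYYB
YYYYY
YYYYY
YYYYY
YYYYY
YYYYY
YYYYY
YYYYY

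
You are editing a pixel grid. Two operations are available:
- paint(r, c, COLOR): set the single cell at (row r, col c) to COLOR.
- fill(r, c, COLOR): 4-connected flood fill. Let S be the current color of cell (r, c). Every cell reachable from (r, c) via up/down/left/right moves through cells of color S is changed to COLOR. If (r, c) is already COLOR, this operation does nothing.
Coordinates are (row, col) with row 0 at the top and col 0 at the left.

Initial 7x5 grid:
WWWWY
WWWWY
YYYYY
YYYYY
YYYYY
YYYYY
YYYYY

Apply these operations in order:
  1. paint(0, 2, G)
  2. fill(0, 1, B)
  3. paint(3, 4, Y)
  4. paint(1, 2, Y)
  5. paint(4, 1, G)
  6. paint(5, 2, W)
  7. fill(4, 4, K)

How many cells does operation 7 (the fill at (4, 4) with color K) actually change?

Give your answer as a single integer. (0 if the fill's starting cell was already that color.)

After op 1 paint(0,2,G):
WWGWY
WWWWY
YYYYY
YYYYY
YYYYY
YYYYY
YYYYY
After op 2 fill(0,1,B) [7 cells changed]:
BBGBY
BBBBY
YYYYY
YYYYY
YYYYY
YYYYY
YYYYY
After op 3 paint(3,4,Y):
BBGBY
BBBBY
YYYYY
YYYYY
YYYYY
YYYYY
YYYYY
After op 4 paint(1,2,Y):
BBGBY
BBYBY
YYYYY
YYYYY
YYYYY
YYYYY
YYYYY
After op 5 paint(4,1,G):
BBGBY
BBYBY
YYYYY
YYYYY
YGYYY
YYYYY
YYYYY
After op 6 paint(5,2,W):
BBGBY
BBYBY
YYYYY
YYYYY
YGYYY
YYWYY
YYYYY
After op 7 fill(4,4,K) [26 cells changed]:
BBGBK
BBKBK
KKKKK
KKKKK
KGKKK
KKWKK
KKKKK

Answer: 26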